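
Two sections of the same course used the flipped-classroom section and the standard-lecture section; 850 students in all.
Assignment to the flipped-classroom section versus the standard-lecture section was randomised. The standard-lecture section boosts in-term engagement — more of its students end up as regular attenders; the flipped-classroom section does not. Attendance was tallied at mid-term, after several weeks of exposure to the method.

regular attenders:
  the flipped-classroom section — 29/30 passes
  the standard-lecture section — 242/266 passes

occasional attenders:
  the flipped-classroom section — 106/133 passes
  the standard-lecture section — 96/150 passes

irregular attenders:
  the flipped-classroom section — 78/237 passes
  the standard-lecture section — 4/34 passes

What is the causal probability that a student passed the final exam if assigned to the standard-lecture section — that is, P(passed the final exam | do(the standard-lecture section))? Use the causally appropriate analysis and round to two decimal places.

The stratified and pooled comparisons disagree (the flipped-classroom section wins within each mid-term attendance; the standard-lecture section wins overall), so the answer turns on the causal role of mid-term attendance.
Stratifying would compare teaching methods among students the teaching methods themselves sorted into mid-term attendance groups — a form of selection on an intermediate. The unconditioned pooled rates give the total causal effect.
So P(outcome | do(the standard-lecture section)) is just the pooled rate for the standard-lecture section: 342/450 = 0.760.

0.76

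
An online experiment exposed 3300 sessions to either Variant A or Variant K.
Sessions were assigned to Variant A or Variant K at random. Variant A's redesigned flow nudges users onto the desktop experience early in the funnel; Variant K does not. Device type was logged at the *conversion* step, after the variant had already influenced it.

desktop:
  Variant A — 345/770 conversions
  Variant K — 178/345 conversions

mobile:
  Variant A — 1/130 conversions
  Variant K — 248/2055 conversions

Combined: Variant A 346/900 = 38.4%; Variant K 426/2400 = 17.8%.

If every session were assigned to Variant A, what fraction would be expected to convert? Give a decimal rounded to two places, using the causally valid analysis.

0.38

Within every device type level Variant K has the higher rate, yet pooled Variant A does — Simpson's reversal.
Device type is recorded after the variant and is itself shifted by it — it sits on the causal path from variant to outcome. Conditioning on a mediator would strip out part of the effect we want; the pooled comparison gives the total causal effect.
So P(outcome | do(Variant A)) is just the pooled rate for Variant A: 346/900 = 0.384.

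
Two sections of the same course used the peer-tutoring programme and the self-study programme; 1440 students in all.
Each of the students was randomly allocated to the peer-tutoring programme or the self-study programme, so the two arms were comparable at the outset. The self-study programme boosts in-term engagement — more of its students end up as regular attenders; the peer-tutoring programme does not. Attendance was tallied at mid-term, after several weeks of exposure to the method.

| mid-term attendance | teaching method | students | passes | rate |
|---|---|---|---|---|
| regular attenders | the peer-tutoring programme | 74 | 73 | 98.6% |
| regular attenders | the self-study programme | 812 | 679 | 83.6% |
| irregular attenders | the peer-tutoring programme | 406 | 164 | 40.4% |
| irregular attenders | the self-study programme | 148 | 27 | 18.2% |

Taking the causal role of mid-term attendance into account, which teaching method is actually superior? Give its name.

Within every mid-term attendance level the peer-tutoring programme has the higher rate, yet pooled the self-study programme does — Simpson's reversal.
Mid-term attendance is recorded after the teaching method and is itself shifted by it — it sits on the causal path from teaching method to outcome. Conditioning on a mediator would strip out part of the effect we want; the pooled comparison gives the total causal effect.
Pooled: the peer-tutoring programme 49.4% vs the self-study programme 73.5%; the self-study programme is higher overall.

the self-study programme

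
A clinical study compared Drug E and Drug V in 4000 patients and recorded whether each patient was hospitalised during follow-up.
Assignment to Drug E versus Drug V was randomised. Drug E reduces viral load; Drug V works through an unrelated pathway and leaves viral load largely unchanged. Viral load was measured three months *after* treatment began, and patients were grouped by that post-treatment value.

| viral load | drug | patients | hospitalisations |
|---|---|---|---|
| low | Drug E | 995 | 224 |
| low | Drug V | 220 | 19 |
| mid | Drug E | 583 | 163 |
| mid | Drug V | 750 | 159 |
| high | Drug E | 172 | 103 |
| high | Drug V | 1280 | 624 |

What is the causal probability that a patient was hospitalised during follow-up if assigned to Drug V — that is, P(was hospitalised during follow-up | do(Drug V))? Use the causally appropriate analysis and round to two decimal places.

The stratified and pooled comparisons disagree (Drug V wins within each viral load; Drug E wins overall), so the answer turns on the causal role of viral load.
Viral load is recorded after the drug and is itself shifted by it — it sits on the causal path from drug to outcome. Conditioning on a mediator would strip out part of the effect we want; the pooled comparison gives the total causal effect.
So P(outcome | do(Drug V)) is just the pooled rate for Drug V: 802/2250 = 0.356.

0.36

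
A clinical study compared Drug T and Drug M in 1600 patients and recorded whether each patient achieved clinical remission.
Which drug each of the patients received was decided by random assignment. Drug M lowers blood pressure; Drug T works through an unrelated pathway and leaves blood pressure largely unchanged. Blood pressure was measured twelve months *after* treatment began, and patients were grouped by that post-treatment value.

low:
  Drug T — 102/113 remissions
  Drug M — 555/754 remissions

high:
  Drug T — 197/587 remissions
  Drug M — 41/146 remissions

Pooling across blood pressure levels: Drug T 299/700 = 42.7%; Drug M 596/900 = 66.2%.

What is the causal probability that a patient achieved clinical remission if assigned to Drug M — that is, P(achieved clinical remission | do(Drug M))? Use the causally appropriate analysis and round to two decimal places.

The blood pressure-specific comparison favours Drug T throughout, but the pooled figures favour Drug M. The question is whether to condition on blood pressure.
Blood pressure here is a post-treatment variable shaped by the drug; conditioning on it would introduce bias rather than remove it. The overall comparison is the causal one.
So P(outcome | do(Drug M)) is just the pooled rate for Drug M: 596/900 = 0.662.

0.66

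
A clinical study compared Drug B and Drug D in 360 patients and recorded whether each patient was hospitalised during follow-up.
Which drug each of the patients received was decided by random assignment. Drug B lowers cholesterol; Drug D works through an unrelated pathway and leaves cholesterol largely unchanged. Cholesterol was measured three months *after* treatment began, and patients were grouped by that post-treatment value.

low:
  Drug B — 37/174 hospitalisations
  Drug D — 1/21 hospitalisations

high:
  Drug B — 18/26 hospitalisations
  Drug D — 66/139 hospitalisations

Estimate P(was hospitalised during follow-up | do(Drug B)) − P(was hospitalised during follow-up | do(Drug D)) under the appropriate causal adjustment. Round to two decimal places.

Stratifying would compare drugs among patients the drugs themselves sorted into cholesterol groups — a form of selection on an intermediate. The unconditioned pooled rates give the total causal effect.
The causal difference is the pooled difference: 0.275 − 0.419 = -0.144.

-0.14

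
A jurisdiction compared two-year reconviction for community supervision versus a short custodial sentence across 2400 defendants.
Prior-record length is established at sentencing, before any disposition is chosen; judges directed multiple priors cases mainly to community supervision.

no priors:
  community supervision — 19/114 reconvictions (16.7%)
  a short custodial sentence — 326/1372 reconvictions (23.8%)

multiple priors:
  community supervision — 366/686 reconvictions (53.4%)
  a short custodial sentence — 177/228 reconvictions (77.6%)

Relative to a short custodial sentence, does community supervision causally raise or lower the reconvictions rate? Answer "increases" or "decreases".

Nothing the disposition does changes prior-record length; the imbalance is an allocation artefact. With prior-record length also predicting the outcome, the pooled figure is confounded, and the within-stratum comparison is the causal one.
Within each level — no priors: 16.7% vs 23.8%; multiple priors: 53.4% vs 77.6% — community supervision is lower every time.

decreases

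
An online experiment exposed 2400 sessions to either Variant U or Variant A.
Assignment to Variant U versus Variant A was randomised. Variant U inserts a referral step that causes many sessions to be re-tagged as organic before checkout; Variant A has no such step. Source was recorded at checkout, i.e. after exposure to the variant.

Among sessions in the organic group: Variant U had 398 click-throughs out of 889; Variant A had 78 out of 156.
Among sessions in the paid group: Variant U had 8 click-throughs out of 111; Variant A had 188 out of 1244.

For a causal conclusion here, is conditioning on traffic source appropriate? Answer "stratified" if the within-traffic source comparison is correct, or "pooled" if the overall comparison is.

Traffic source is downstream of the variant. One should not condition on a consequence of treatment, so the overall rates are the right comparison.
Pooled: Variant U 40.6% vs Variant A 19.0%; Variant U is higher overall.

pooled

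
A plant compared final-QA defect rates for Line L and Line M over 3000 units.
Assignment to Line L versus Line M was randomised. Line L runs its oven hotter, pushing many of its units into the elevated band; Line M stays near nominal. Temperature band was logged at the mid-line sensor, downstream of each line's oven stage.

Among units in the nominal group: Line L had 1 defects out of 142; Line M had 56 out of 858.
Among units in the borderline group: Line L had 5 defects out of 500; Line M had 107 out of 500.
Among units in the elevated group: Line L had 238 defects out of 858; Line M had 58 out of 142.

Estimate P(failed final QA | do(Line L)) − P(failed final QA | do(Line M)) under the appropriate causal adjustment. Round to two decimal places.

Line L is lower inside every in-process temperature band stratum but Line M is lower in aggregate. Whether to stratify depends on how in-process temperature band relates to the line.
Stratifying would compare lines among units the lines themselves sorted into in-process temperature band groups — a form of selection on an intermediate. The unconditioned pooled rates give the total causal effect.
The causal difference is the pooled difference: 0.163 − 0.147 = +0.015.

+0.02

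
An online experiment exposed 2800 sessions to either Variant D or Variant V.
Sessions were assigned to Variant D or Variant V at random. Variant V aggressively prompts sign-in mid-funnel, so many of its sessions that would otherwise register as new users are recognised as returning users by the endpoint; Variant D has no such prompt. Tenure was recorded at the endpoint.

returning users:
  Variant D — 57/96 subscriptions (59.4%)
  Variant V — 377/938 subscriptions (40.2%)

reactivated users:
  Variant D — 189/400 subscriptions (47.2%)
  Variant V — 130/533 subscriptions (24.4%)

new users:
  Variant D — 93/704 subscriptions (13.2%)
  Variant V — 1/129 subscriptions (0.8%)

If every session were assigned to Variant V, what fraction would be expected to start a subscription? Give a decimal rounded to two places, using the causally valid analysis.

0.32

Because the variant influences user tenure, user tenure is a post-treatment mediator, not a confounder. Stratifying on it would bias the estimate; the causal effect is the crude pooled difference.
So P(outcome | do(Variant V)) is just the pooled rate for Variant V: 508/1600 = 0.318.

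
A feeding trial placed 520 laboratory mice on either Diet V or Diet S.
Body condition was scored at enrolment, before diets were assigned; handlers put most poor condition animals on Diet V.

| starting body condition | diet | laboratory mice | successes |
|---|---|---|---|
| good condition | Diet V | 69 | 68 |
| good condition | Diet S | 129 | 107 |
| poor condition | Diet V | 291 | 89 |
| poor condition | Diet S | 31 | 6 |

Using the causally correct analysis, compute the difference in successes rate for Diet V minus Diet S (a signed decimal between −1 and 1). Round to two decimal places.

+0.13

Starting body condition differs across diets for reasons unrelated to any effect of the diet itself, and it separately predicts the outcome — a classic confounder. We must compare within starting body condition levels.
Adjusting over the population distribution of starting body condition: 0.381·(0.986−0.829) + 0.619·(0.306−0.194) = +0.129.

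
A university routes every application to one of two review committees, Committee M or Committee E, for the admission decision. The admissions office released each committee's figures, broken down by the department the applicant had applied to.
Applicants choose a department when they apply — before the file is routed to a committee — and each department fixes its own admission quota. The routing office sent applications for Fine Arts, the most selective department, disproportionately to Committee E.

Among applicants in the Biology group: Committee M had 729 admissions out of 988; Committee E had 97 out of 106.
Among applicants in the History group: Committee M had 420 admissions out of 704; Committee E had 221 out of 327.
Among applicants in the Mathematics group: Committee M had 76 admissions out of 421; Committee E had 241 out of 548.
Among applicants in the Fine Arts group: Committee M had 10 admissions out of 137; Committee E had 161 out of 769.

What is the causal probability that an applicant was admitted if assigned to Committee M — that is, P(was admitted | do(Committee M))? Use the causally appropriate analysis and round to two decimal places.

0.42

The imbalance in department arose from how applicants were allocated, not from anything the review committee did; and department independently affects the outcome. The pooled gap is confounded — condition on department.
Standardising Committee M to the population department mix: 0.274·729/988 + 0.258·420/704 + 0.242·76/421 + 0.227·10/137 = 0.416.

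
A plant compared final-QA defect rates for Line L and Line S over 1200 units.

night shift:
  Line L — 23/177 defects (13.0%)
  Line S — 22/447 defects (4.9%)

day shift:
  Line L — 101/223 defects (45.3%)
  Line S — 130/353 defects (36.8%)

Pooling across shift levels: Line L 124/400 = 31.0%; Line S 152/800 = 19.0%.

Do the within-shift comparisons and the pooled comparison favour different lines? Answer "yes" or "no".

no

Within each shift level (night shift 13.0% vs 4.9%; day shift 45.3% vs 36.8%), Line S has the lower rate every time. Pooled: 31.0% vs 19.0% — Line S has the lower rate overall. They agree.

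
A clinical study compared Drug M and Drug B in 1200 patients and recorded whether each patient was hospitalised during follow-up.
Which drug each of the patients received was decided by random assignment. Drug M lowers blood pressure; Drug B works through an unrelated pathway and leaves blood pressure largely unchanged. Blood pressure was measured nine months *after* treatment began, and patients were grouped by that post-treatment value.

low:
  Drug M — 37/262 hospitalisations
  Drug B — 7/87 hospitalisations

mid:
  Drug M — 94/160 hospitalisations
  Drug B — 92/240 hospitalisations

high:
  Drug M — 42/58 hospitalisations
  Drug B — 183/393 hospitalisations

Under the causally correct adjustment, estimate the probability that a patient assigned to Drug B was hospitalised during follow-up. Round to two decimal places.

0.39

Blood pressure is downstream of the drug. One should not condition on a consequence of treatment, so the overall rates are the right comparison.
So P(outcome | do(Drug B)) is just the pooled rate for Drug B: 282/720 = 0.392.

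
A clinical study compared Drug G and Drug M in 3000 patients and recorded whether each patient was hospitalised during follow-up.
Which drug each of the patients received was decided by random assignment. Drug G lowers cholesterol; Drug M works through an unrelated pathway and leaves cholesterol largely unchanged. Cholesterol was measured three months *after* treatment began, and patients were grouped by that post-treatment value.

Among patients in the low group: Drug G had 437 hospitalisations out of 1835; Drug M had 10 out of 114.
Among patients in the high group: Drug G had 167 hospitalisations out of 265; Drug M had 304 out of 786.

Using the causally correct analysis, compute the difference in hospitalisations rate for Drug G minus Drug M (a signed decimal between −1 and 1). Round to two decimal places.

The cholesterol-specific comparison favours Drug M throughout, but the pooled figures favour Drug G. The question is whether to condition on cholesterol.
Cholesterol is downstream of the drug. One should not condition on a consequence of treatment, so the overall rates are the right comparison.
The causal difference is the pooled difference: 0.288 − 0.349 = -0.061.

-0.06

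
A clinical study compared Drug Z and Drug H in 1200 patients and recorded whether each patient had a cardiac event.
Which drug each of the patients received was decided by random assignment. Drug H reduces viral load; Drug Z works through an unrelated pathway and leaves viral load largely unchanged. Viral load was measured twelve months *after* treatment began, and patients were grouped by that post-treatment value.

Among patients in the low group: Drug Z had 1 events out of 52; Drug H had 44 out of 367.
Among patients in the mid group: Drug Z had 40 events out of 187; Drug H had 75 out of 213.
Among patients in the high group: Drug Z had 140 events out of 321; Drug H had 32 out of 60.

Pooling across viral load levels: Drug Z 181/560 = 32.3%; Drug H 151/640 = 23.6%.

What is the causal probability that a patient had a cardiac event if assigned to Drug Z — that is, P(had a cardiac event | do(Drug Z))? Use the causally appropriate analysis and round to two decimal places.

0.32

The stratified and pooled comparisons disagree (Drug Z wins within each viral load; Drug H wins overall), so the answer turns on the causal role of viral load.
Viral load is recorded after the drug and is itself shifted by it — it sits on the causal path from drug to outcome. Conditioning on a mediator would strip out part of the effect we want; the pooled comparison gives the total causal effect.
So P(outcome | do(Drug Z)) is just the pooled rate for Drug Z: 181/560 = 0.323.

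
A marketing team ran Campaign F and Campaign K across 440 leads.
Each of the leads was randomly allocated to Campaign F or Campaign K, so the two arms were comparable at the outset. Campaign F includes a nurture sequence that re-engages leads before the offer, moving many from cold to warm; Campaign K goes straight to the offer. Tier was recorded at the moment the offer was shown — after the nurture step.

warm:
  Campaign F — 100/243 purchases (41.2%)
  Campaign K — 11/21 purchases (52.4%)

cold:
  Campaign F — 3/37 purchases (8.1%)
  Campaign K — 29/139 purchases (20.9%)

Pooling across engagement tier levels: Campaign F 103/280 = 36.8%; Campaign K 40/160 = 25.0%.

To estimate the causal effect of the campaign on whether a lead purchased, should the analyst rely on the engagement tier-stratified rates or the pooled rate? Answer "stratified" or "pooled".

pooled

Engagement tier lies on the pathway campaign → engagement tier → outcome, so adjusting for it blocks the indirect effect. For the total causal effect of campaign, use the unadjusted pooled rates.
Pooled: Campaign F 36.8% vs Campaign K 25.0%; Campaign F is higher overall.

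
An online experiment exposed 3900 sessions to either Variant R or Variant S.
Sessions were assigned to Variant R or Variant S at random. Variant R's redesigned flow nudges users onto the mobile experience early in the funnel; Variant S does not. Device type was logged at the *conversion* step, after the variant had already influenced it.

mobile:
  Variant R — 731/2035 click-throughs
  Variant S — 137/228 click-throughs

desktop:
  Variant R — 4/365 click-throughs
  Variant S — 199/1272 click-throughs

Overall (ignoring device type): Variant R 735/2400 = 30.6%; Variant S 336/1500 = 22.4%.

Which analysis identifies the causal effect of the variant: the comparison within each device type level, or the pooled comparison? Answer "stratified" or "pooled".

pooled

Device type lies on the pathway variant → device type → outcome, so adjusting for it blocks the indirect effect. For the total causal effect of variant, use the unadjusted pooled rates.
Pooled: Variant R 30.6% vs Variant S 22.4%; Variant R is higher overall.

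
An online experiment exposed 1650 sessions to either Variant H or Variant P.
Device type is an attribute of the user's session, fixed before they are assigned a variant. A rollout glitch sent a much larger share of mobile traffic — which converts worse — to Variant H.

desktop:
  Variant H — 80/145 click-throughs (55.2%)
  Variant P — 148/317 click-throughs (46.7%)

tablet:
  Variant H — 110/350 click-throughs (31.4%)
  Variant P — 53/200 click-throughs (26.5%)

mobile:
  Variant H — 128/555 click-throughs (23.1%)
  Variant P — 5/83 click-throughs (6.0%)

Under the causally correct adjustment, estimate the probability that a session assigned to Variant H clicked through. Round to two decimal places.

Within every device type level Variant H has the higher rate, yet pooled Variant P does — Simpson's reversal.
Device type is set before the variant has any effect — it is not caused by the variant — and it independently drives the outcome. That makes it a confounder, so the causal comparison is within device type levels.
Standardising Variant H to the population device type mix: 0.280·80/145 + 0.333·110/350 + 0.387·128/555 = 0.348.

0.35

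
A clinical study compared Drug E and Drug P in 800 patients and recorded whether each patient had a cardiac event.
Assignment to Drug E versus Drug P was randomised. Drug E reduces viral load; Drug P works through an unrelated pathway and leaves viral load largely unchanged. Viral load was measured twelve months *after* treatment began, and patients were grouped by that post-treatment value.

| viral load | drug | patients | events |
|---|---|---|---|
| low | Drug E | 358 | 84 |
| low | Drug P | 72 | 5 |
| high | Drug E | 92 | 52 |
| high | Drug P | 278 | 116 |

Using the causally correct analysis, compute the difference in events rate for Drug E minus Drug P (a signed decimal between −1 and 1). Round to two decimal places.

The viral load-specific comparison favours Drug P throughout, but the pooled figures favour Drug E. The question is whether to condition on viral load.
The distribution of viral load is itself part of what the drug does — it is an intermediate outcome. Holding it fixed would remove that part of the effect; the total effect is the pooled difference.
The causal difference is the pooled difference: 0.302 − 0.346 = -0.043.

-0.04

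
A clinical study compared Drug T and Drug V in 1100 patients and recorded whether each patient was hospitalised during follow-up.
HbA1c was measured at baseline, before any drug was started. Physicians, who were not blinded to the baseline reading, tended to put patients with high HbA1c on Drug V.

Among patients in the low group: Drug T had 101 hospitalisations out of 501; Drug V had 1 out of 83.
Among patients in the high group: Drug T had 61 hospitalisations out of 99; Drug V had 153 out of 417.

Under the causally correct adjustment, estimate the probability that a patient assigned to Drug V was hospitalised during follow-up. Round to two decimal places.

0.18

Drug V is lower inside every HbA1c stratum but Drug T is lower in aggregate. Whether to stratify depends on how HbA1c relates to the drug.
HbA1c is set before the drug has any effect — it is not caused by the drug — and it independently drives the outcome. That makes it a confounder, so the causal comparison is within HbA1c levels.
Standardising Drug V to the population HbA1c mix: 0.531·1/83 + 0.469·153/417 = 0.179.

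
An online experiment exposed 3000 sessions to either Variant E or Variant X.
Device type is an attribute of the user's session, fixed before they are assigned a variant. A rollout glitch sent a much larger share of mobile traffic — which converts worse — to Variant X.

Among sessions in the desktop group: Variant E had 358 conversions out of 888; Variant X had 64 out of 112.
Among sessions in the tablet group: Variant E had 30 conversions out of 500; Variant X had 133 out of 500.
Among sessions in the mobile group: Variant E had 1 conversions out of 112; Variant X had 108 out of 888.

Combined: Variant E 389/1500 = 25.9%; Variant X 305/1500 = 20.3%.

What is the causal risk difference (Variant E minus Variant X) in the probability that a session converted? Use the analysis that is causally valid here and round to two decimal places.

-0.16

The imbalance in device type arose from how sessions were allocated, not from anything the variant did; and device type independently affects the outcome. The pooled gap is confounded — condition on device type.
Adjusting over the population distribution of device type: 0.333·(0.403−0.571) + 0.333·(0.060−0.266) + 0.333·(0.009−0.122) = -0.162.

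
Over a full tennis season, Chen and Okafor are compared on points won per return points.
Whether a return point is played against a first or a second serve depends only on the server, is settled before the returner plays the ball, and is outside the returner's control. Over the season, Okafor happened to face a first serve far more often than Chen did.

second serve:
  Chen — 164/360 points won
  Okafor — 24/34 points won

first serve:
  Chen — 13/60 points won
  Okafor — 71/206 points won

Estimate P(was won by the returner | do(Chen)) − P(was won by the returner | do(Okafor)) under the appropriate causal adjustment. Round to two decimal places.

-0.20

Serve type satisfies the back-door criterion: it is not a descendant of the player, and it blocks the spurious path from player to outcome. Adjusting for it (i.e., using the within-serve type rates) gives the causal effect.
Adjusting over the population distribution of serve type: 0.597·(0.456−0.706) + 0.403·(0.217−0.345) = -0.201.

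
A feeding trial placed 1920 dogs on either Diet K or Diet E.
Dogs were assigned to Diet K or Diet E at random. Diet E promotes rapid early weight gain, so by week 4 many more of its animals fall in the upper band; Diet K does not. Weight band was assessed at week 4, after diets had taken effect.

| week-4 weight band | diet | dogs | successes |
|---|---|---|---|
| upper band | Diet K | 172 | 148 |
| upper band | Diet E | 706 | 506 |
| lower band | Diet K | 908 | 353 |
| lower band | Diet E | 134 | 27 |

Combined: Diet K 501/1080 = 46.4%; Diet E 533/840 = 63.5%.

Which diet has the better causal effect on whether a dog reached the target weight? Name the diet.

Diet E

Week-4 weight band is downstream of the diet. One should not condition on a consequence of treatment, so the overall rates are the right comparison.
Pooled: Diet K 46.4% vs Diet E 63.5%; Diet E is higher overall.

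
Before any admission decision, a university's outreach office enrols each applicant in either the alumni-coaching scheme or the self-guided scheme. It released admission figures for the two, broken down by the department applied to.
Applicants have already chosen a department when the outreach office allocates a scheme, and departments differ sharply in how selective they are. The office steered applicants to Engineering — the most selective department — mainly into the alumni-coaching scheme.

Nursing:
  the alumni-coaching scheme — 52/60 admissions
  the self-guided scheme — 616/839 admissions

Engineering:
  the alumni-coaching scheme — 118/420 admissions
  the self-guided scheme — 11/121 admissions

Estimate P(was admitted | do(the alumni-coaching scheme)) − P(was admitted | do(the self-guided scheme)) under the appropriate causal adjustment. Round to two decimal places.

+0.15

The imbalance in department arose from how applicants were allocated, not from anything the outreach scheme did; and department independently affects the outcome. The pooled gap is confounded — condition on department.
Adjusting over the population distribution of department: 0.624·(0.867−0.734) + 0.376·(0.281−0.091) = +0.154.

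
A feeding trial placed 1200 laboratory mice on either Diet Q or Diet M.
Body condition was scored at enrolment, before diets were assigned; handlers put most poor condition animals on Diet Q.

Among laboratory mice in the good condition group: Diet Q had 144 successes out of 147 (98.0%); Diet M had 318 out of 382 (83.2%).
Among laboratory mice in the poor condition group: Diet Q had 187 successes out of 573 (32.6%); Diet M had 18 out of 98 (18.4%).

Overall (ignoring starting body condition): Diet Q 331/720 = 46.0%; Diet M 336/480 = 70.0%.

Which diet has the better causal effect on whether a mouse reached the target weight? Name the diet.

Diet Q

Nothing the diet does changes starting body condition; the imbalance is an allocation artefact. With starting body condition also predicting the outcome, the pooled figure is confounded, and the within-stratum comparison is the causal one.
Within each level — good condition: 98.0% vs 83.2%; poor condition: 32.6% vs 18.4% — Diet Q is higher every time.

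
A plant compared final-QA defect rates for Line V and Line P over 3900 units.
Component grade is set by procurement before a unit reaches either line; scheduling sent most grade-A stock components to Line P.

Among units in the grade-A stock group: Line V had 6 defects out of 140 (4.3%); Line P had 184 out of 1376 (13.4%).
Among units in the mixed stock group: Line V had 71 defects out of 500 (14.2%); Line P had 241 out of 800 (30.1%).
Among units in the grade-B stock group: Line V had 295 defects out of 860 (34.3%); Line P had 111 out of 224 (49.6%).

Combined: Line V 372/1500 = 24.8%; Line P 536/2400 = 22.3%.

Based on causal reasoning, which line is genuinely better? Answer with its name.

The stratified and pooled comparisons disagree (Line V wins within each component grade; Line P wins overall), so the answer turns on the causal role of component grade.
Nothing the line does changes component grade; the imbalance is an allocation artefact. With component grade also predicting the outcome, the pooled figure is confounded, and the within-stratum comparison is the causal one.
Within each level — grade-A stock: 4.3% vs 13.4%; mixed stock: 14.2% vs 30.1%; grade-B stock: 34.3% vs 49.6% — Line V is lower every time.

Line V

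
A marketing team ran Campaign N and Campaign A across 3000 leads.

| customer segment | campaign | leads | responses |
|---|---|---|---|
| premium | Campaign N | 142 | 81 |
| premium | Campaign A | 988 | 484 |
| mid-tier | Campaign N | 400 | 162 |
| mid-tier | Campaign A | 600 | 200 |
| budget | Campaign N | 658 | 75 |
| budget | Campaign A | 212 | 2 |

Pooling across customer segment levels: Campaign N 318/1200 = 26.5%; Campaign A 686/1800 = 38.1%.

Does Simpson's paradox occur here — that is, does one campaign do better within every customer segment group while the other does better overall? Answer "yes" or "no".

Within each customer segment level (premium 57.0% vs 49.0%; mid-tier 40.5% vs 33.3%; budget 11.4% vs 0.9%), Campaign N has the higher rate every time. Pooled: 26.5% vs 38.1% — Campaign A has the higher rate overall. The two comparisons disagree.

yes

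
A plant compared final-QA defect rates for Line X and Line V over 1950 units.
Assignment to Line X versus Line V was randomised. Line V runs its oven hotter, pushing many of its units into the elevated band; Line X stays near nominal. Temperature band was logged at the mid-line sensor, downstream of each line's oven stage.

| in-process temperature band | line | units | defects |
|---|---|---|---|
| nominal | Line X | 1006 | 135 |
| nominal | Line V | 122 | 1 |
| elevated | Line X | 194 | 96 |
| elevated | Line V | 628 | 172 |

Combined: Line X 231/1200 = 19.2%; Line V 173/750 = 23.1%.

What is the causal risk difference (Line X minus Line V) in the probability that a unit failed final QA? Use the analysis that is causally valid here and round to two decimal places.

-0.04

In-process temperature band is recorded after the line and is itself shifted by it — it sits on the causal path from line to outcome. Conditioning on a mediator would strip out part of the effect we want; the pooled comparison gives the total causal effect.
The causal difference is the pooled difference: 0.193 − 0.231 = -0.038.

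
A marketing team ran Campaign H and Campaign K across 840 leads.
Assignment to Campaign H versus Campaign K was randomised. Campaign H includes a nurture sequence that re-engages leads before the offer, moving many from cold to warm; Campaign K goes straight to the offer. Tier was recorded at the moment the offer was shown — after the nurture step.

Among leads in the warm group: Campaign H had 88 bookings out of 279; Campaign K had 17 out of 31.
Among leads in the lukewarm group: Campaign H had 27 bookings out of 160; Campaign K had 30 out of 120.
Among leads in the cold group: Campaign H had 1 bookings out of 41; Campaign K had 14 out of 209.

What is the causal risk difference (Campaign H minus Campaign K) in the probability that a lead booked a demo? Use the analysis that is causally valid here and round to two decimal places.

+0.07

Stratifying would compare campaigns among leads the campaigns themselves sorted into engagement tier groups — a form of selection on an intermediate. The unconditioned pooled rates give the total causal effect.
The causal difference is the pooled difference: 0.242 − 0.169 = +0.072.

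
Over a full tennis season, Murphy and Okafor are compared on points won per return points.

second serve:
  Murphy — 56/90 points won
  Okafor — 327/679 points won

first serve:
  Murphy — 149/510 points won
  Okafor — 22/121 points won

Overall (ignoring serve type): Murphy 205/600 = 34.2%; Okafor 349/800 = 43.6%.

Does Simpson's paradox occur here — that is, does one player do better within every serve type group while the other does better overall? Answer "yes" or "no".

Within each serve type level (second serve 62.2% vs 48.2%; first serve 29.2% vs 18.2%), Murphy has the higher rate every time. Pooled: 34.2% vs 43.6% — Okafor has the higher rate overall. The two comparisons disagree.

yes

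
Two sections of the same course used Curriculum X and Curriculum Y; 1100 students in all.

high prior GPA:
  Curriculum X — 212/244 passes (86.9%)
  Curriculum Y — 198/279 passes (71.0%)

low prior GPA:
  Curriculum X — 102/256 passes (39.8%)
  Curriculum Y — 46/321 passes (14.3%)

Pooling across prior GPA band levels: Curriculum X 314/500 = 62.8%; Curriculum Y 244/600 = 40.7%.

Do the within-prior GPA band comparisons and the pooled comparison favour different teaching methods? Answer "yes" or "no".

no

Within each prior GPA band level (high prior GPA 86.9% vs 71.0%; low prior GPA 39.8% vs 14.3%), Curriculum X has the higher rate every time. Pooled: 62.8% vs 40.7% — Curriculum X has the higher rate overall. They agree.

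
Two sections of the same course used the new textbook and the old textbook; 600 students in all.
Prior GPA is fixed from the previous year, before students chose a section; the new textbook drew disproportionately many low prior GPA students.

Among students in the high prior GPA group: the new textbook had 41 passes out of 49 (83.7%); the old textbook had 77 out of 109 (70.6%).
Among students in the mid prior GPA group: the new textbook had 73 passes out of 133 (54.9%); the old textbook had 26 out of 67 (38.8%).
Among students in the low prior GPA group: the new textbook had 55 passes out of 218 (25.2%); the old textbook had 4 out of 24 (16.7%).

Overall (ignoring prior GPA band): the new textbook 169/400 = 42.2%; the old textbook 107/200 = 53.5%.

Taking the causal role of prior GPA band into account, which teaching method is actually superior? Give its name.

the new textbook

The prior GPA band-specific comparison favours the new textbook throughout, but the pooled figures favour the old textbook. The question is whether to condition on prior GPA band.
Here prior GPA band is a common cause — it drives both which teaching method a case falls under and the outcome. The crude comparison mixes populations; the stratum-specific rates are the causally relevant ones.
Within each level — high prior GPA: 83.7% vs 70.6%; mid prior GPA: 54.9% vs 38.8%; low prior GPA: 25.2% vs 16.7% — the new textbook is higher every time.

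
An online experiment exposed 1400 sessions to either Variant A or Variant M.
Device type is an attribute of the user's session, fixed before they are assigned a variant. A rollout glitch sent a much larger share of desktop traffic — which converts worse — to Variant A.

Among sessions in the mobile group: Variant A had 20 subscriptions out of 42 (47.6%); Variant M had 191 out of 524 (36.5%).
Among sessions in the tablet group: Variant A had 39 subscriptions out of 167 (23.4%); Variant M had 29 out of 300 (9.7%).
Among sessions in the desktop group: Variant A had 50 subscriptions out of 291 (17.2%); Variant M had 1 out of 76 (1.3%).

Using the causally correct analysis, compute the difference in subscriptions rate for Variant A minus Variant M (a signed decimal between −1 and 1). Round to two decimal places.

Within every device type level Variant A has the higher rate, yet pooled Variant M does — Simpson's reversal.
Nothing the variant does changes device type; the imbalance is an allocation artefact. With device type also predicting the outcome, the pooled figure is confounded, and the within-stratum comparison is the causal one.
Adjusting over the population distribution of device type: 0.404·(0.476−0.365) + 0.334·(0.234−0.097) + 0.262·(0.172−0.013) = +0.132.

+0.13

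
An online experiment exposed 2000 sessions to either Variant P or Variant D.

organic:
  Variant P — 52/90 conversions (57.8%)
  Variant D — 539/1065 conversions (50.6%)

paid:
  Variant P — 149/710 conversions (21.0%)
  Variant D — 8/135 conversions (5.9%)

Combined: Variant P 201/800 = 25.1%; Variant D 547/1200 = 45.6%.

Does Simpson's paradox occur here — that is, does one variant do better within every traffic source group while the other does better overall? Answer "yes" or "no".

Within each traffic source level (organic 57.8% vs 50.6%; paid 21.0% vs 5.9%), Variant P has the higher rate every time. Pooled: 25.1% vs 45.6% — Variant D has the higher rate overall. The two comparisons disagree.

yes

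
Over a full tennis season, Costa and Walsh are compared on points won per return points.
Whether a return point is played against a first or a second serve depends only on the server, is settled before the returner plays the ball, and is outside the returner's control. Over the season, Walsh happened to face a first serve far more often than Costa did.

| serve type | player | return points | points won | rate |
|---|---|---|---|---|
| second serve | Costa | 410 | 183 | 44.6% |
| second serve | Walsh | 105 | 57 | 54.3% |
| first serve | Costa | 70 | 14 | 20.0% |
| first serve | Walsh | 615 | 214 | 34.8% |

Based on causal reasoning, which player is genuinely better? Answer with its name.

Here serve type is a common cause — it drives both which player a case falls under and the outcome. The crude comparison mixes populations; the stratum-specific rates are the causally relevant ones.
Within each level — second serve: 44.6% vs 54.3%; first serve: 20.0% vs 34.8% — Walsh is higher every time.

Walsh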